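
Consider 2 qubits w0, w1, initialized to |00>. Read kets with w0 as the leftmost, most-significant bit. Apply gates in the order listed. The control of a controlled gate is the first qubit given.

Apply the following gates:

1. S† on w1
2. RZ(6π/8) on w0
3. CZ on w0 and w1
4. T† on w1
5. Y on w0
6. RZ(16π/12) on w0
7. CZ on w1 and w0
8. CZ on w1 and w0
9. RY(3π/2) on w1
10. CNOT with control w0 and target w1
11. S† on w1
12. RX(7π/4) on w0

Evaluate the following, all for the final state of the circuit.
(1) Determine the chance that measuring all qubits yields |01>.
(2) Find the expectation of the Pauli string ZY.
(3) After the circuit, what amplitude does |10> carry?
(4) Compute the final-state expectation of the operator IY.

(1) The probability of measuring |01> is 1/4 - sqrt(2)/8. Key observation: gates 7-8 undo each other exactly, leaving only the rest of the circuit to track.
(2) The observable ZY averages to -sqrt(2)/2.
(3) |10> carries amplitude -sqrt(2*sqrt(2) + 4)*exp(19*I*pi/24)/4 in the final state.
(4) The observable IY averages to 1.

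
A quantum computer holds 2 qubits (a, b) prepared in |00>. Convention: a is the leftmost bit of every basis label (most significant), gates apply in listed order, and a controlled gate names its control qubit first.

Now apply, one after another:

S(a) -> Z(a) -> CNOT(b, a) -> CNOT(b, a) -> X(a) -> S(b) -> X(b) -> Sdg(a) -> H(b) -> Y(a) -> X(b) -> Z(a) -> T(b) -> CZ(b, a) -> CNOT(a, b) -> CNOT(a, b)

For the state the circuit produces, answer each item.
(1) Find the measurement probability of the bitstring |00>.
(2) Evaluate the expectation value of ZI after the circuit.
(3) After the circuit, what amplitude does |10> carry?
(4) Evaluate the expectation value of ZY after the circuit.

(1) A full measurement returns |00> with probability 1/2.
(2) The observable ZI averages to 1.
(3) |10> carries amplitude 0 in the final state.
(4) The expectation value of ZY is -sqrt(2)/2.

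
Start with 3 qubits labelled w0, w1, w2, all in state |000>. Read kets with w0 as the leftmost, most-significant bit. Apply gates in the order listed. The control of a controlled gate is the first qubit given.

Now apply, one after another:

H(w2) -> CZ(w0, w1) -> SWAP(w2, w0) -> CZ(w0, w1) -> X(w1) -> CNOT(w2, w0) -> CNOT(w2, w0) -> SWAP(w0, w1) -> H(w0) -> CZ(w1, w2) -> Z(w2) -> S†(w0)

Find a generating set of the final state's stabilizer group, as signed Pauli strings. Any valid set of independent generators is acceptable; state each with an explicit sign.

The stabilizer group can be generated by +YII, +IXI, +IIZ, among other valid generating sets. Key observation: steps 6-7 multiply out to the identity, so the circuit reduces to the remaining gates.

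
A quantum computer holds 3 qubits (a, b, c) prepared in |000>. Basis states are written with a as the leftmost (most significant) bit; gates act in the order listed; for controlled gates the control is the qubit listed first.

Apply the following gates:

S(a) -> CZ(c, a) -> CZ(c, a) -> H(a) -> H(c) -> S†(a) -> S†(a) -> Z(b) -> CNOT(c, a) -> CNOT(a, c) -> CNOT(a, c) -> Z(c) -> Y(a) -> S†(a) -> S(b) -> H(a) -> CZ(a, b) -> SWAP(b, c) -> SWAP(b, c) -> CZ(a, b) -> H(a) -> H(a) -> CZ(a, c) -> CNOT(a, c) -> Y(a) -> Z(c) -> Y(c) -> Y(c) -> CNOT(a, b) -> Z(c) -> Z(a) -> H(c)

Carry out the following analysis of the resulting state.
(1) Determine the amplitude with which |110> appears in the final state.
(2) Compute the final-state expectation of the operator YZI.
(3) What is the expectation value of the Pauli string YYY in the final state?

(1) The amplitude on |110> is 1/2 - I/2. Key observation: the block from step 16 through step 21 cancels to the identity and can be dropped.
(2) In the final state, YZI has expectation 0.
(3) The expectation value of YYY is 1.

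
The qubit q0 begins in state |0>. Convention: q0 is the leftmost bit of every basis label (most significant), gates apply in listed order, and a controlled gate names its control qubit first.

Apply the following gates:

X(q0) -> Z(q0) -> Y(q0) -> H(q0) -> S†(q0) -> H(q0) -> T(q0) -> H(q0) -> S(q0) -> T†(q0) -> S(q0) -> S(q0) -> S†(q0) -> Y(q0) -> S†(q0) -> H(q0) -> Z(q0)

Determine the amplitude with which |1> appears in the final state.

The final state's coefficient on |1> equals -exp(I*pi/4)/2.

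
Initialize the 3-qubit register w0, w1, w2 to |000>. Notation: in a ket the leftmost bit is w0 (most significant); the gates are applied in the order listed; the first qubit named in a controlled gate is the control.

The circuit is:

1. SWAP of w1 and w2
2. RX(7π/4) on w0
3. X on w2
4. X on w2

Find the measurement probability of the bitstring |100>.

Outcome |100> occurs with probability 1/2 - sqrt(2)/4.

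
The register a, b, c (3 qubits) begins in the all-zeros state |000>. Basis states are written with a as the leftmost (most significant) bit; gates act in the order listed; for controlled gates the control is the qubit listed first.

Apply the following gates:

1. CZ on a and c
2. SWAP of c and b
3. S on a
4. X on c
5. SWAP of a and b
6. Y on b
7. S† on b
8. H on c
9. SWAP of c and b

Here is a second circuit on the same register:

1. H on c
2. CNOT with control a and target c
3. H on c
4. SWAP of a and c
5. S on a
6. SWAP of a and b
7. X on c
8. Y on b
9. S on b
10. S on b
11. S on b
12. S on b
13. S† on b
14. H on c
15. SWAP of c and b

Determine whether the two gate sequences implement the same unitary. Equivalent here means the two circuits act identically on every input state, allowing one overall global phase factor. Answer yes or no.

No: there is an input state on which the two circuits produce genuinely different outputs (not merely differing by a phase).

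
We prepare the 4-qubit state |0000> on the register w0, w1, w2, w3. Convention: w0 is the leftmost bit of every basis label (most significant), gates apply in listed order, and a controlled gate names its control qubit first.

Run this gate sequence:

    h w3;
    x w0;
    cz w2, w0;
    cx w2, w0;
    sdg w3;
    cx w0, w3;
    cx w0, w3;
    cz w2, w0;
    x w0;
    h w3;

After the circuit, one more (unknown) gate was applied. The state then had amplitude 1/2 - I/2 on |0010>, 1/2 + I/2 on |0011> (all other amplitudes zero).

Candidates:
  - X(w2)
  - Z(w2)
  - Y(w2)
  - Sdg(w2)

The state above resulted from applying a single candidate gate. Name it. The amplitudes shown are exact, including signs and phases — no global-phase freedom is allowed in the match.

The unique candidate consistent with the amplitudes is X(w2).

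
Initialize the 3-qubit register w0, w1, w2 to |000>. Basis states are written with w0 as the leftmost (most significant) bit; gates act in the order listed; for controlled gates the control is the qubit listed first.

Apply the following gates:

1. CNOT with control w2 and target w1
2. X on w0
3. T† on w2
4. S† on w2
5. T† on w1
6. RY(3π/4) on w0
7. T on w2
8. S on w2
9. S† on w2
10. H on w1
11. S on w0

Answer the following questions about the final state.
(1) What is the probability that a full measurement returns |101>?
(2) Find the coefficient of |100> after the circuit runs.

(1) The probability of measuring |101> is 0. Key observation: gates 8-9 undo each other exactly, leaving only the rest of the circuit to track.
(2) The amplitude on |100> is I*sqrt(4 - 2*sqrt(2))/4.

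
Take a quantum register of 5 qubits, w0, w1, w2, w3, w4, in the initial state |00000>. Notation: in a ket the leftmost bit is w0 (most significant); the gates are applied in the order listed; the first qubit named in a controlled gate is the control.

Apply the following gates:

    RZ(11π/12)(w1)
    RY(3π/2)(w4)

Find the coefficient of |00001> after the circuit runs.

The amplitude on |00001> is -sqrt(2)*exp(13*I*pi/24)/2.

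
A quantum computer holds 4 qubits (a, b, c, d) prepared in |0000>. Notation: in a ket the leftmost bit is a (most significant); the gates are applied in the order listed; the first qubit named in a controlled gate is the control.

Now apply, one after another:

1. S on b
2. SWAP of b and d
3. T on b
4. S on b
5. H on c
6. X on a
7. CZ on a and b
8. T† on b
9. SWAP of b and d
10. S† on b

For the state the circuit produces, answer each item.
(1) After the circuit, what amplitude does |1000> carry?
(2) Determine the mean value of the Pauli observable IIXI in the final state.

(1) The final state's coefficient on |1000> equals sqrt(2)/2.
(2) The expectation value of IIXI is 1.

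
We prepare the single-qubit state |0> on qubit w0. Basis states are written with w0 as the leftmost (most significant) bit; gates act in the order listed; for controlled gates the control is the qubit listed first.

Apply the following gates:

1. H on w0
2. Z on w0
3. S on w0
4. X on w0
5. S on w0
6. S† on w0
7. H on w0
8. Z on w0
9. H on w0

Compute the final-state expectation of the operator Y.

The observable Y averages to -1.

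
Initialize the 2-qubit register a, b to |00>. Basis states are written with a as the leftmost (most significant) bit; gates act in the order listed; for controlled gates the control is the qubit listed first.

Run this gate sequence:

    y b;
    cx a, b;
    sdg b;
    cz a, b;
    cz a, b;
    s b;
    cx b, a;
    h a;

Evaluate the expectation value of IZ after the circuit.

The expectation value of IZ is -1.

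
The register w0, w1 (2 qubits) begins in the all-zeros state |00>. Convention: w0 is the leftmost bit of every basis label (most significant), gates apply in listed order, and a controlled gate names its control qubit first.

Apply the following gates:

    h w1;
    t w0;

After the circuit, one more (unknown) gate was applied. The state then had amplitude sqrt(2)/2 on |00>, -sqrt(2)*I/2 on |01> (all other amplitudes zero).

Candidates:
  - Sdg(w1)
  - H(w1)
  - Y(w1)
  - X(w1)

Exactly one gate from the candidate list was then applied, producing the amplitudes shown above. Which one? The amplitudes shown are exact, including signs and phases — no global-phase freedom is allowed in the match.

The unique candidate consistent with the amplitudes is Sdg(w1).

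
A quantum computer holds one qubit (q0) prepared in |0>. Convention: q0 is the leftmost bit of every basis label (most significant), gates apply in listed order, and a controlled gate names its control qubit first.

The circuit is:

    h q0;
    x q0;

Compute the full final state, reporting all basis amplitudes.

After the circuit, the state carries amplitude sqrt(2)/2 on |0>, sqrt(2)/2 on |1>.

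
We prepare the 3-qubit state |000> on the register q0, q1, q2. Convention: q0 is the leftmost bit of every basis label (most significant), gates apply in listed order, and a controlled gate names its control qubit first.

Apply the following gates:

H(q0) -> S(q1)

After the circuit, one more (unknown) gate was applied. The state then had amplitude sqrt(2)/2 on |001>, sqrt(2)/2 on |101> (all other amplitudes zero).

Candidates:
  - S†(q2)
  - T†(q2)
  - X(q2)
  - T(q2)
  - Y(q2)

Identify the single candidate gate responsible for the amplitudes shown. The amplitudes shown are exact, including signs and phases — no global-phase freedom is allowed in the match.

It was X(q2) that produced the state shown.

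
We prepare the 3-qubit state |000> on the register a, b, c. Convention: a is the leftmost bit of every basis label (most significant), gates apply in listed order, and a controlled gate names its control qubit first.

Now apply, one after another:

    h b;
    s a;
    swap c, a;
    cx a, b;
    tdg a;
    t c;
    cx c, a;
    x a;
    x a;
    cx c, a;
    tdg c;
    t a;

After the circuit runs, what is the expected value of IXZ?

The expectation value of IXZ is 1.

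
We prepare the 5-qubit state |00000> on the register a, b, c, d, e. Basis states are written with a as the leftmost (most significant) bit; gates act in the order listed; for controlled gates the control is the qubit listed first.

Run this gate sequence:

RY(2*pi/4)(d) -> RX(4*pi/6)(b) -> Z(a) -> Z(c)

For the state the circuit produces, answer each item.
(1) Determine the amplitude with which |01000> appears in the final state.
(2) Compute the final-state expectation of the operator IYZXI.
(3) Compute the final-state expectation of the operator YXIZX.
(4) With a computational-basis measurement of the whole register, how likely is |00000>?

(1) |01000> carries amplitude -sqrt(6)*I/4 in the final state.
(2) The observable IYZXI averages to -sqrt(3)/2.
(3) The expectation value of YXIZX is 0.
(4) The probability of measuring |00000> is 1/8.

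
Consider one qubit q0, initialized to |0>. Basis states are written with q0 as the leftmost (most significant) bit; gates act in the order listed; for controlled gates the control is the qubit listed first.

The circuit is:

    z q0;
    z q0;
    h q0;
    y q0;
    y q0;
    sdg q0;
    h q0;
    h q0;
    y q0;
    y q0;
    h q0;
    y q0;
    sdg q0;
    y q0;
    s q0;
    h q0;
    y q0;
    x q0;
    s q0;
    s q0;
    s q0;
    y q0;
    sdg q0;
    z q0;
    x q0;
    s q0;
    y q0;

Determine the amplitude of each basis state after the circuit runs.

The final amplitudes are sqrt(2)/2 on |0>, -sqrt(2)/2 on |1>.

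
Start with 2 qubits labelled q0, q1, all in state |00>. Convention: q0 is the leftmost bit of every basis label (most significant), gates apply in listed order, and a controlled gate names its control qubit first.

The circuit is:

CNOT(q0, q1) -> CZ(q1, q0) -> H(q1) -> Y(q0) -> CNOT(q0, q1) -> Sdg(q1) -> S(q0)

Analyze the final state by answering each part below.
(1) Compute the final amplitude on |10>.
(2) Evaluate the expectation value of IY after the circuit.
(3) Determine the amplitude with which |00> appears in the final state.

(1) The amplitude on |10> is -sqrt(2)/2.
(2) The observable IY averages to -1.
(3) |00> carries amplitude 0 in the final state.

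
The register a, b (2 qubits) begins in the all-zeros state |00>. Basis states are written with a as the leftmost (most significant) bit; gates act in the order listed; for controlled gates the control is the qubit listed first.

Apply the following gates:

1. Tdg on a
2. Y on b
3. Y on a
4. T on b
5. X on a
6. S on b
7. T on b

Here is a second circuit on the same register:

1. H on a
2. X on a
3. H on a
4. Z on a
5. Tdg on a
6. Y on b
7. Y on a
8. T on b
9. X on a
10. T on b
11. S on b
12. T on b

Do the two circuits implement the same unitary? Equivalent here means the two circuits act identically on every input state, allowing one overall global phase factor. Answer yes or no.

No, they are not equivalent — no single phase factor reconciles the two unitaries.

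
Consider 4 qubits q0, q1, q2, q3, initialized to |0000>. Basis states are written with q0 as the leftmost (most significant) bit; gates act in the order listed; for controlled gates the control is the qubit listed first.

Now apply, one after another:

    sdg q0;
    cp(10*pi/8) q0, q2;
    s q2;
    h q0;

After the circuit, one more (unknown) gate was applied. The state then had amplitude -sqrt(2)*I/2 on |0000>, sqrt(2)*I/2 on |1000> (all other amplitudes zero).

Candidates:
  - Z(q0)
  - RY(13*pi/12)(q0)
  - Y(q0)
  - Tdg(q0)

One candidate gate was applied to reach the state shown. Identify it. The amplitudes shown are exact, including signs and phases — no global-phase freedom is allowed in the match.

It was Y(q0) that produced the state shown.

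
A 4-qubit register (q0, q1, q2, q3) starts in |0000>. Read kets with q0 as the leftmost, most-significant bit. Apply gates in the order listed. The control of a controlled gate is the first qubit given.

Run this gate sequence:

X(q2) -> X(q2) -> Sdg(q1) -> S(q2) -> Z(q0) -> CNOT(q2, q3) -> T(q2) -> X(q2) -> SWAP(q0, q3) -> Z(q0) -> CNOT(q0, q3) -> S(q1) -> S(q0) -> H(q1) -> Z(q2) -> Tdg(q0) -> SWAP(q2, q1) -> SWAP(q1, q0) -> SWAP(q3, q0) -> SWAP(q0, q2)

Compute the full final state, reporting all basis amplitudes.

After the circuit, the state carries amplitude -sqrt(2)/2 on |0001>, -sqrt(2)/2 on |1001>, and 0 on every other basis state.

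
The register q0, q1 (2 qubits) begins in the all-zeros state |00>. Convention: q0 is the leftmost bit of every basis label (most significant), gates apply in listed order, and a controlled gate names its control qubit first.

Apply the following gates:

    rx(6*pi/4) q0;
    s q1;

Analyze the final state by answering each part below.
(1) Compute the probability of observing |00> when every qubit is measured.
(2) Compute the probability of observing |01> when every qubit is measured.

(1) A full measurement returns |00> with probability 1/2.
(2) Outcome |01> occurs with probability 0.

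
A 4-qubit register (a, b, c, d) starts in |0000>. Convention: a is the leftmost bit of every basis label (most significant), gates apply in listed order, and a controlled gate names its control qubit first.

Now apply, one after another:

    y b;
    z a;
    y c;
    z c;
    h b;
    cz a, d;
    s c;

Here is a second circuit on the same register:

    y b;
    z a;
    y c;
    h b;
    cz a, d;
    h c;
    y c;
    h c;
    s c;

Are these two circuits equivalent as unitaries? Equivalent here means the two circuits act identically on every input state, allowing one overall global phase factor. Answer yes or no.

No — the two circuits implement different unitaries, even allowing a global phase.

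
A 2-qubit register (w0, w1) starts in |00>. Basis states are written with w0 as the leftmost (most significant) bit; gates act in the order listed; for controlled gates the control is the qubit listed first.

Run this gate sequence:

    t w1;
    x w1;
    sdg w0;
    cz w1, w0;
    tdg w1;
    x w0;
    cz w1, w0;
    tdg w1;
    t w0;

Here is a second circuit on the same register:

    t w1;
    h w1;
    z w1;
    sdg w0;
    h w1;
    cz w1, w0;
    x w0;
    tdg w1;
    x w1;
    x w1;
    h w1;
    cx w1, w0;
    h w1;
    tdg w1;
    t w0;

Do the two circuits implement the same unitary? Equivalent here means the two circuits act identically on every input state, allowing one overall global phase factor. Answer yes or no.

No — the two circuits implement different unitaries, even allowing a global phase.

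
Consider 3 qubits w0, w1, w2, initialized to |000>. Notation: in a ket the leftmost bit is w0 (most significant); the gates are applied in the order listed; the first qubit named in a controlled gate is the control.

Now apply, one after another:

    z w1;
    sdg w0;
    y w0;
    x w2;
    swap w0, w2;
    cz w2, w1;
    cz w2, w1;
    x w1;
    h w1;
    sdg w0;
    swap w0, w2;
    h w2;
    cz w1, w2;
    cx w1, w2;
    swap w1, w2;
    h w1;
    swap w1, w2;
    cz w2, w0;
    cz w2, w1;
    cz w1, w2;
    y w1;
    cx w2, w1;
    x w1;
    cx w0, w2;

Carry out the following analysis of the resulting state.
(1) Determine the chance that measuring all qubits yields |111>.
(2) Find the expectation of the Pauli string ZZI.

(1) The probability of measuring |111> is 1/2.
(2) The expectation value of ZZI is 1.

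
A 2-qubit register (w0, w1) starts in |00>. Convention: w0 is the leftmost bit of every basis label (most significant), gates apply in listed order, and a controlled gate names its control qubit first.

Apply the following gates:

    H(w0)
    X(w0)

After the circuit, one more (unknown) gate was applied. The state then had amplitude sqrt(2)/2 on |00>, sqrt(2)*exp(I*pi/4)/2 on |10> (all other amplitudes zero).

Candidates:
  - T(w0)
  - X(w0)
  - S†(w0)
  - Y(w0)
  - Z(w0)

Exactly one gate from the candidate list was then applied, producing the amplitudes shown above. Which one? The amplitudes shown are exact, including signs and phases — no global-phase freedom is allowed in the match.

It was T(w0) that produced the state shown.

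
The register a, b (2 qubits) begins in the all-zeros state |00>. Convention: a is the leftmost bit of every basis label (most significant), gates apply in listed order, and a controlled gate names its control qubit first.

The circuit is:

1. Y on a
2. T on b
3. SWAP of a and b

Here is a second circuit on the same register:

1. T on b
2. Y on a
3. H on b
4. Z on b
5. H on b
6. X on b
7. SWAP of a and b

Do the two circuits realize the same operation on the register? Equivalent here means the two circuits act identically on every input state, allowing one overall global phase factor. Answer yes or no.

Yes — the two circuits implement the same unitary up to a global phase.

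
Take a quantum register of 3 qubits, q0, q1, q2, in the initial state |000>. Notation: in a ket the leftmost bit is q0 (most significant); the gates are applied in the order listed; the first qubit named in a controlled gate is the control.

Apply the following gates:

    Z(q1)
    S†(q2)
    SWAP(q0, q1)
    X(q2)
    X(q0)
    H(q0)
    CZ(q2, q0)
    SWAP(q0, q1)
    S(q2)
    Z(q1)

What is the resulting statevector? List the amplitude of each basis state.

The final amplitudes are sqrt(2)*I/2 on |001>, -sqrt(2)*I/2 on |011>, and 0 on every other basis state.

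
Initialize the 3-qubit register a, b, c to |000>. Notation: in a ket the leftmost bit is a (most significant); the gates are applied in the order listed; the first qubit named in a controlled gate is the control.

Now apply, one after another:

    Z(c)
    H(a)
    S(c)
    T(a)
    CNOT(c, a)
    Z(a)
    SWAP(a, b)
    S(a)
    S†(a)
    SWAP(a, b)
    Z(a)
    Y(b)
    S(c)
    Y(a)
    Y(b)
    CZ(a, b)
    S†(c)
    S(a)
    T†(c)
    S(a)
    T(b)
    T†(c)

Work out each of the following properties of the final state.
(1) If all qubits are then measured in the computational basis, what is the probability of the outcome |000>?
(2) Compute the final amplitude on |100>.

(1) A full measurement returns |000> with probability 1/2. Key observation: the block from step 6 through step 11 cancels to the identity and can be dropped.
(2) The final state's coefficient on |100> equals -sqrt(2)*I/2.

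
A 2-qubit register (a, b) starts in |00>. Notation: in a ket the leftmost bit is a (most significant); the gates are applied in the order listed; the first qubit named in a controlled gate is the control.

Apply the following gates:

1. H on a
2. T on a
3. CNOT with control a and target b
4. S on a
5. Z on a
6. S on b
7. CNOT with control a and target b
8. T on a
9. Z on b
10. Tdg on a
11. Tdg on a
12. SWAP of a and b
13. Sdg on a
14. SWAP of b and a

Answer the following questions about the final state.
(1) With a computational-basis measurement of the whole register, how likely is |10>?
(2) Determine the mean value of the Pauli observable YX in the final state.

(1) The probability of measuring |10> is 1/2.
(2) In the final state, YX has expectation 0.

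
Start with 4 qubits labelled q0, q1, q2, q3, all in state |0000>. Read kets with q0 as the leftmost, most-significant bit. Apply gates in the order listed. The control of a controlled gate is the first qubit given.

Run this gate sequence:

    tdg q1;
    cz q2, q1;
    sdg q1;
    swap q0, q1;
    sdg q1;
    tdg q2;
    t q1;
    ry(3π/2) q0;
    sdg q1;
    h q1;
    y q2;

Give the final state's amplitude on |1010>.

The final state's coefficient on |1010> equals I/2.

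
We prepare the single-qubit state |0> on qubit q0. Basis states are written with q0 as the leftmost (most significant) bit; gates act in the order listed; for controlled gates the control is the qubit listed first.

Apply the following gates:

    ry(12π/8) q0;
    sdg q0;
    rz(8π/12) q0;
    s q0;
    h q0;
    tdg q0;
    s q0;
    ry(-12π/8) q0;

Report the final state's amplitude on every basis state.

The final amplitudes are sqrt(2)*(-exp(7*I*pi/12) - exp(I*pi/3) - exp(2*I*pi/3) + exp(11*I*pi/12))/4 on |0>, sqrt(2)*(-exp(I*pi/3) - exp(2*I*pi/3) - exp(11*I*pi/12) + exp(7*I*pi/12))/4 on |1>.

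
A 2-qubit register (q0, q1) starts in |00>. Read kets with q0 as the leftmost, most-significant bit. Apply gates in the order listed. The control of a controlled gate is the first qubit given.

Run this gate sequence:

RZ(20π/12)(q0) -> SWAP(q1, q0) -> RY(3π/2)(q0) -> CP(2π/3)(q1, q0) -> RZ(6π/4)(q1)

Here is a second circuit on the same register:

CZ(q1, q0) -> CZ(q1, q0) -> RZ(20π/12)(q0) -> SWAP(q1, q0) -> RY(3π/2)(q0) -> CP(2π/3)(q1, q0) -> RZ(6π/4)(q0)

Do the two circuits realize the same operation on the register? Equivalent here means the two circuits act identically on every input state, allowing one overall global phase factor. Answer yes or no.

No — the two circuits implement different unitaries, even allowing a global phase.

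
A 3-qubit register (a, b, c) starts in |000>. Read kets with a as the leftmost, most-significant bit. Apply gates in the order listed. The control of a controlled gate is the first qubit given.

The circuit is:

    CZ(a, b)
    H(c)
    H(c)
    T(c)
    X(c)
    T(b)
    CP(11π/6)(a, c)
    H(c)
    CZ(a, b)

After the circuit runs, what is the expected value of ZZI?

The expectation value of ZZI is 1.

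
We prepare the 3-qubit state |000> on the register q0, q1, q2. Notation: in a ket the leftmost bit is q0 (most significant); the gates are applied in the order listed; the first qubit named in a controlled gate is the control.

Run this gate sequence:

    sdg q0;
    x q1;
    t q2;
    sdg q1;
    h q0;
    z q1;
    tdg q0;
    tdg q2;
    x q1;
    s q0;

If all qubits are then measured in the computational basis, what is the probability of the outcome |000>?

Outcome |000> occurs with probability 1/2.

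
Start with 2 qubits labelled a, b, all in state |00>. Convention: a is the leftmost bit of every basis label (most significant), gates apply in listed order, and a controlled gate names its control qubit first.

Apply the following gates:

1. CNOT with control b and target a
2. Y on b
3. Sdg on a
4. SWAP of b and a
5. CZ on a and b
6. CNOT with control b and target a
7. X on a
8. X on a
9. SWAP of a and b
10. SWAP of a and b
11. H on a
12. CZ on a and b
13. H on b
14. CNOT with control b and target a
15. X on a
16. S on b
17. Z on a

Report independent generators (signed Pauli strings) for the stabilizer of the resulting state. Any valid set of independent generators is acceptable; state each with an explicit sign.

The stabilizer group can be generated by +XI, -IY, among other valid generating sets. Key observation: steps 9-10 multiply out to the identity, so the circuit reduces to the remaining gates.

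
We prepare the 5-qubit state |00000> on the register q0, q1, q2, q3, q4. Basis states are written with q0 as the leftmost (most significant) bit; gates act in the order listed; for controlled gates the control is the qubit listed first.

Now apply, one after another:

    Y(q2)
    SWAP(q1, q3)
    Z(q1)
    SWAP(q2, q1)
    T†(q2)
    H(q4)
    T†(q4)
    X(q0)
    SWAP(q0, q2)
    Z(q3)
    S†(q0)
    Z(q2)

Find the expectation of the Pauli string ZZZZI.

The observable ZZZZI averages to 1.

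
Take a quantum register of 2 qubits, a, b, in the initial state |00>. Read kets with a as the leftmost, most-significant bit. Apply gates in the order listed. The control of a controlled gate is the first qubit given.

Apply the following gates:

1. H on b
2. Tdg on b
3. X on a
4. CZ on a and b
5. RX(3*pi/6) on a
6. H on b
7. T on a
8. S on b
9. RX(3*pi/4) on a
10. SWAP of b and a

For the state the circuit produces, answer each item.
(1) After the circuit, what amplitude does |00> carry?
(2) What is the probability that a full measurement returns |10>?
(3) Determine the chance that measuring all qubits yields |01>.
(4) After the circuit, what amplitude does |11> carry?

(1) The final state's coefficient on |00> equals -sqrt(2)*sqrt(sqrt(2) + 2)*exp(3*I*pi/4)/8 - sqrt(2)*I*sqrt(2 - sqrt(2))/8 + sqrt(2)*sqrt(2 - sqrt(2))*exp(I*pi/4)/8 + sqrt(2)*I*sqrt(sqrt(2) + 2)/8.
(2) The probability of measuring |10> is 3*sqrt(2)/16 + 3/8.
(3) Outcome |01> occurs with probability 1/8 - sqrt(2)/16.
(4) |11> carries amplitude -sqrt(2)*I*sqrt(sqrt(2) + 2)/8 - sqrt(2)*sqrt(sqrt(2) + 2)*exp(I*pi/4)/8 + sqrt(2)*sqrt(2 - sqrt(2))*exp(3*I*pi/4)/8 + sqrt(2)*I*sqrt(2 - sqrt(2))/8 in the final state.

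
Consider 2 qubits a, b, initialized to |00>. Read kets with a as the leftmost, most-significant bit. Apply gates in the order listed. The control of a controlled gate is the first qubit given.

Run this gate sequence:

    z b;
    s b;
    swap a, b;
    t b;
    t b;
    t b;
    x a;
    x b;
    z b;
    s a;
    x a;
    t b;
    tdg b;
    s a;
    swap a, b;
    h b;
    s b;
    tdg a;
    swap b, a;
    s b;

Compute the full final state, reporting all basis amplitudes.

The final amplitudes are 0 on |00>, -sqrt(2)*exp(3*I*pi/4)/2 on |01>, 0 on |10>, sqrt(2)*exp(I*pi/4)/2 on |11>.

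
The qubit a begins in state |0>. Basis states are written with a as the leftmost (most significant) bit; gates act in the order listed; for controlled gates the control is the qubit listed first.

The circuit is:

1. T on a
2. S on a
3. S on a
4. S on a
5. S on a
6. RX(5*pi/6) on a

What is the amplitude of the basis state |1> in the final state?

The amplitude on |1> is I*(-sqrt(6) - sqrt(2))/4.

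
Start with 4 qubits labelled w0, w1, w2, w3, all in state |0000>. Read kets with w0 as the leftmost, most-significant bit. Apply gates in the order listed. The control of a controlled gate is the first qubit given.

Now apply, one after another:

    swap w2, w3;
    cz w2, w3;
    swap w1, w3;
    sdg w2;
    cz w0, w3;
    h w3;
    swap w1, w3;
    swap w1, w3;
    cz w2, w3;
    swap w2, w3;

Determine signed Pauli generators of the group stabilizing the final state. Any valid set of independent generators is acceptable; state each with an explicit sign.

The stabilizer group can be generated by +IIXI, +ZIII, +IZII, +IIIZ, among other valid generating sets.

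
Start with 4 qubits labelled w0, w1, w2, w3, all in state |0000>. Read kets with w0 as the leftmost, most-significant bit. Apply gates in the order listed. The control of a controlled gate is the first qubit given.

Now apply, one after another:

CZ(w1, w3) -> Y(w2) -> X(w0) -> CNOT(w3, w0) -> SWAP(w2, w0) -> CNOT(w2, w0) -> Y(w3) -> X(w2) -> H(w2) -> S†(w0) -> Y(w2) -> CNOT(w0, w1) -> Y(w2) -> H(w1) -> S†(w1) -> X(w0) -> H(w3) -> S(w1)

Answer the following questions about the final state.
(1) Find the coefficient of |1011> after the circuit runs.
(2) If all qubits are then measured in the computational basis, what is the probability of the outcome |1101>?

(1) The amplitude on |1011> is sqrt(2)/4.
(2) A full measurement returns |1101> with probability 1/8.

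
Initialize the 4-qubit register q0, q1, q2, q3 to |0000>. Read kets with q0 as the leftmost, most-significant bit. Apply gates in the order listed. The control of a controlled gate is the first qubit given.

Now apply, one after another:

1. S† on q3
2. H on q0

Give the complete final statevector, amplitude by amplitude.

The resulting statevector has amplitude sqrt(2)/2 on |0000>, sqrt(2)/2 on |1000>, and 0 on every other basis state.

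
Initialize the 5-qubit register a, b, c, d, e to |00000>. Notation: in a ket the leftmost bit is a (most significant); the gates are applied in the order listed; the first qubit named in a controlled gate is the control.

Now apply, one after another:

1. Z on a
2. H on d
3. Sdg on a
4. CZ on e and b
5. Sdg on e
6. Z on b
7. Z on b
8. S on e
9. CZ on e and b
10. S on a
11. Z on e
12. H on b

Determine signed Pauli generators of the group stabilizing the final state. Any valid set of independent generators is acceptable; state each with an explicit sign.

The stabilizer group can be generated by +IXIII, +IIIXI, +ZIIII, +IIZII, +IIIIZ, among other valid generating sets. Key observation: the block from step 3 through step 10 cancels to the identity and can be dropped.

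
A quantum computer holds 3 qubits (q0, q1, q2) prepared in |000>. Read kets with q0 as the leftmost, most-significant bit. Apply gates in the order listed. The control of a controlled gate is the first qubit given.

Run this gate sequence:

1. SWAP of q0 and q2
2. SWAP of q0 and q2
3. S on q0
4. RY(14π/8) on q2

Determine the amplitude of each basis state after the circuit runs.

The resulting statevector has amplitude -sqrt(sqrt(2) + 2)/2 on |000>, sqrt(2 - sqrt(2))/2 on |001>, and 0 on every other basis state. Key observation: steps 1-2 multiply out to the identity, so the circuit reduces to the remaining gates.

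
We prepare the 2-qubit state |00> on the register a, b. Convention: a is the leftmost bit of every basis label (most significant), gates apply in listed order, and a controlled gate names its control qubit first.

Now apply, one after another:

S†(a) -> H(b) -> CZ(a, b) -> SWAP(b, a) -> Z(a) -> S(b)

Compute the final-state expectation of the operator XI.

The observable XI averages to -1.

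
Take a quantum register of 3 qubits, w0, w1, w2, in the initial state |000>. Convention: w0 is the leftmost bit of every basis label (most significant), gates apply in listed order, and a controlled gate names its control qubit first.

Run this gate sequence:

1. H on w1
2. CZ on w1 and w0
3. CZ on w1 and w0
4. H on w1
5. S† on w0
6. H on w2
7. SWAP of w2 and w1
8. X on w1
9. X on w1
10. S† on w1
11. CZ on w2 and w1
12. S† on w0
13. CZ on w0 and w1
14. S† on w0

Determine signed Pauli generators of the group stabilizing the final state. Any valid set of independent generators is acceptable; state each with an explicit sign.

One valid set of independent stabilizer generators is -IYI, +ZII, +IIZ (any independent generating set of the same group is equally correct).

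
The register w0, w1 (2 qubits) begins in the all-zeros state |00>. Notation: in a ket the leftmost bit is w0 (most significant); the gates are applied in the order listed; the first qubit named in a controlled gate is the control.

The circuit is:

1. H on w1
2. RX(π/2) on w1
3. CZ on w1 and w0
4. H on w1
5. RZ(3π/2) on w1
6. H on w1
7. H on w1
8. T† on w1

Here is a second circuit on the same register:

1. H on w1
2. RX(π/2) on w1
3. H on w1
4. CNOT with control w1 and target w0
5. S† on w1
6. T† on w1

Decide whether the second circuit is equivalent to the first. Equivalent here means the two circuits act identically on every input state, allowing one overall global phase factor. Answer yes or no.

No, they are not equivalent — no single phase factor reconciles the two unitaries.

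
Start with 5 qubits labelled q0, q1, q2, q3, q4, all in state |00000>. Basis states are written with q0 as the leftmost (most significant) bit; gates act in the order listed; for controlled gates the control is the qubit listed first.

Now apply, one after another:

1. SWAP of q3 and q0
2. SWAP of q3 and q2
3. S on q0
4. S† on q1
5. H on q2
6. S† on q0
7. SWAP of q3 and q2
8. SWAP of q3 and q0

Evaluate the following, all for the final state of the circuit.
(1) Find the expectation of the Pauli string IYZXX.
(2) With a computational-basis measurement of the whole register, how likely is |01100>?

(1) The expectation value of IYZXX is 0.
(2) A full measurement returns |01100> with probability 0.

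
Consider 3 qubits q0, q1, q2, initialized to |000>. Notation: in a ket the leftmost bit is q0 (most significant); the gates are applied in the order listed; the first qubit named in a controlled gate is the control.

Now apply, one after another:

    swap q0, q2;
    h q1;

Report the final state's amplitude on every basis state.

The resulting statevector has amplitude sqrt(2)/2 on |000>, sqrt(2)/2 on |010>, and 0 on every other basis state.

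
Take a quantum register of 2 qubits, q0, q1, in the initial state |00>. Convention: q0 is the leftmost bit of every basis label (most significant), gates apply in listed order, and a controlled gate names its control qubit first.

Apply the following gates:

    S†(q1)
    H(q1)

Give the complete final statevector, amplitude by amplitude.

After the circuit, the state carries amplitude sqrt(2)/2 on |00>, sqrt(2)/2 on |01>, 0 on |10>, 0 on |11>.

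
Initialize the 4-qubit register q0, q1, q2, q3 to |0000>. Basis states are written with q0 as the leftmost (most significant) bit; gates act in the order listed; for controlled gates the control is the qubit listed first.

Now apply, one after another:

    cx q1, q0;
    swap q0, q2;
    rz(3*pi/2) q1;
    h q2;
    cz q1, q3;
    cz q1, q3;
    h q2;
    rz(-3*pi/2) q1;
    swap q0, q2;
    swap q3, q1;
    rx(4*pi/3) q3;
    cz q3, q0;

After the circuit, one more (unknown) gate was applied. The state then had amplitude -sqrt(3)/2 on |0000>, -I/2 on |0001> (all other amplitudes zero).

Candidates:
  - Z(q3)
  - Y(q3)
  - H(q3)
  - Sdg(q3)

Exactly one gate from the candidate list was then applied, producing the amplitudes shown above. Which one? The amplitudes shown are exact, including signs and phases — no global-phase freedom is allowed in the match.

It was Y(q3) that produced the state shown. Key observation: the block from step 2 through step 9 cancels to the identity and can be dropped.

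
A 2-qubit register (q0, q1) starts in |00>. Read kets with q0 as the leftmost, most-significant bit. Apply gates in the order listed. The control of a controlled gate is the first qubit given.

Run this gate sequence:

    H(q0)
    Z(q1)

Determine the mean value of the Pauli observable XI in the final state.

In the final state, XI has expectation 1.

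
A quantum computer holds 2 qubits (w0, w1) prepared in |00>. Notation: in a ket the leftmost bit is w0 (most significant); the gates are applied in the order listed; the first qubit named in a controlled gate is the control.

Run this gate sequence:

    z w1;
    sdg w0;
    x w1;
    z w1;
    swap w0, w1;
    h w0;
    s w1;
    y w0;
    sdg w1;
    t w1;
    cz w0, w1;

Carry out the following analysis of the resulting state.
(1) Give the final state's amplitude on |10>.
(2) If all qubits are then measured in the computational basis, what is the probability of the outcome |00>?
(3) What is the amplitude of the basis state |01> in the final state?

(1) The amplitude on |10> is -sqrt(2)*I/2.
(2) The probability of measuring |00> is 1/2.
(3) The final state's coefficient on |01> equals 0.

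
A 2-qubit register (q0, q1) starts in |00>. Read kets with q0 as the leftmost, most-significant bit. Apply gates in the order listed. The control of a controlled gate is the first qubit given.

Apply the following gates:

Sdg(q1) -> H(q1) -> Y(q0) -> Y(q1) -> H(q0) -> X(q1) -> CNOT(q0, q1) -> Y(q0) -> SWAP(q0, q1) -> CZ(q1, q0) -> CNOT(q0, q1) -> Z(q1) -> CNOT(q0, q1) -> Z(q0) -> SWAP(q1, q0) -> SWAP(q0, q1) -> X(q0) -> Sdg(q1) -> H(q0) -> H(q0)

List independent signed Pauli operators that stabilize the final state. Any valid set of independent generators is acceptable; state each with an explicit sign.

The stabilizer group can be generated by -XZ, +ZY, among other valid generating sets. Key observation: gates 19-20 undo each other exactly, leaving only the rest of the circuit to track.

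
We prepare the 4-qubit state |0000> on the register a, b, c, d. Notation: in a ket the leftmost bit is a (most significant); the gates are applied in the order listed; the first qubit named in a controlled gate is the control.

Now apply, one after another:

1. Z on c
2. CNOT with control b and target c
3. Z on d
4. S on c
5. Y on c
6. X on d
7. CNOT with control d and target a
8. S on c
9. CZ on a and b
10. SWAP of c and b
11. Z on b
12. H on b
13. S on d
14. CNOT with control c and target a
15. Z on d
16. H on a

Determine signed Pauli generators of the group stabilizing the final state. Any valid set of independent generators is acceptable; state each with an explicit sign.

The final state is stabilized by the group generated by -XIII, -IXII, +IIZI, -IIIZ; other independent generating sets are equally valid.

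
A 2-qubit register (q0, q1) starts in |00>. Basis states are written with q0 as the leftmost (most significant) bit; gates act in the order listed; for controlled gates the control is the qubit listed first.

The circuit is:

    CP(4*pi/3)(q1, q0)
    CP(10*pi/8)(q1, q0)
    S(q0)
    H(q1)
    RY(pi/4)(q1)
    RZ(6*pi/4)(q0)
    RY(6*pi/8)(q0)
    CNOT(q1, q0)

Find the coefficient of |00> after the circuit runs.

The amplitude on |00> is (-2 + sqrt(2))*exp(I*pi/4)/4.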